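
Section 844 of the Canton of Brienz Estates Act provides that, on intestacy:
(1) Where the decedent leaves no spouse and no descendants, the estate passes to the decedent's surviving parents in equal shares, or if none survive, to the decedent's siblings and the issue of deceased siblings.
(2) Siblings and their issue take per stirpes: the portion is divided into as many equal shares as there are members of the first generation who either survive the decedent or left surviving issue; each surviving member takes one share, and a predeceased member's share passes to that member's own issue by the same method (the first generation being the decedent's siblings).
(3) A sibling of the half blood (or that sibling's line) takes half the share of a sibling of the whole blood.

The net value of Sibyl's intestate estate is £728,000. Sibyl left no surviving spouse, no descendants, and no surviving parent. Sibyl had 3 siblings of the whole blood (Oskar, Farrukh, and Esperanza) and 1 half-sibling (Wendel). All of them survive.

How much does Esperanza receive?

Esperanza receives £208,000.

The entire £728,000 passes to the siblings and their issue.
Counting each half-blood sibling's line as half a unit, there are 7/2 units in £728,000, so one unit is £208,000. Whole-blood lines (Oskar, Farrukh, and Esperanza) take £208,000 each; half-blood lines (Wendel) take £104,000 each.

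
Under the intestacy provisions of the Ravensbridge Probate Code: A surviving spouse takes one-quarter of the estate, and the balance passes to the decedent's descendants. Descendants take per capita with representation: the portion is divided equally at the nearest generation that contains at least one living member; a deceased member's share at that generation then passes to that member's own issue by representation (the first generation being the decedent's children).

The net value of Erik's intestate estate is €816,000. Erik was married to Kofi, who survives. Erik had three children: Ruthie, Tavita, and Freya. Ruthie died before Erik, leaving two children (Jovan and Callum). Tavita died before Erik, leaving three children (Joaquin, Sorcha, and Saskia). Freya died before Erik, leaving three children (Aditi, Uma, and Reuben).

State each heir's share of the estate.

Kofi: €204,000; Jovan: €76,500; Callum: €76,500; Joaquin: €76,500; Sorcha: €76,500; Saskia: €76,500; Aditi: €76,500; Uma: €76,500; Reuben: €76,500

Kofi takes one-quarter of €816,000 = €204,000. The remaining €612,000 passes to the descendants.
No child survives, so the initial division is made at the grandchildren's generation.
The descendants' portion (€612,000) is divided into 8 shares of €76,500: Jovan, Callum, Joaquin, Sorcha, Saskia, Aditi, Uma, and Reuben each take €76,500.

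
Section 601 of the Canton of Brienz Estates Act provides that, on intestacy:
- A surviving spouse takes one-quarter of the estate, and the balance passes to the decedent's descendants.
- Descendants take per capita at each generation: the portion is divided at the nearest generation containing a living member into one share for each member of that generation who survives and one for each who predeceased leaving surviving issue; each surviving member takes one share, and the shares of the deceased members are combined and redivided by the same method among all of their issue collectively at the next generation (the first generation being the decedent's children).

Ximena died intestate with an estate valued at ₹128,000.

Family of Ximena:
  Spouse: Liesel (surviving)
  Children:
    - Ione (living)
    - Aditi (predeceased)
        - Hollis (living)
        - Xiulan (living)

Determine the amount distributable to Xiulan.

Xiulan receives ₹24,000.

Liesel takes one-quarter of ₹128,000 = ₹32,000. The remaining ₹96,000 passes to the descendants.
The descendants' portion (₹96,000) is divided at the children's generation into 2 shares of ₹48,000. Ione takes ₹48,000. The remaining share for the deceased Aditi (₹48,000) is carried to the next generation.
That pool (₹48,000) is divided at the grandchildren's generation equally among Hollis and Xiulan: ₹24,000 each.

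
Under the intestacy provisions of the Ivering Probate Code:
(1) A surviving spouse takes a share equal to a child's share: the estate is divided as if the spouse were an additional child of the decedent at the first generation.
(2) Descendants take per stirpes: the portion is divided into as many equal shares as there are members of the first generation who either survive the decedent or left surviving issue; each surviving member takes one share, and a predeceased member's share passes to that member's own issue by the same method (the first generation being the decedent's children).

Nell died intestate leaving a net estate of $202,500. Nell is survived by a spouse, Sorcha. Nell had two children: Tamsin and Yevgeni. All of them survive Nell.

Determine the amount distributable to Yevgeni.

The spouse counts as an additional share at the children's level, so there are 3 primary shares of $67,500. Sorcha takes one such share ($67,500).
The children's combined portion ($135,000) is divided into 2 shares of $67,500: Tamsin and Yevgeni each take $67,500.

Yevgeni receives $67,500.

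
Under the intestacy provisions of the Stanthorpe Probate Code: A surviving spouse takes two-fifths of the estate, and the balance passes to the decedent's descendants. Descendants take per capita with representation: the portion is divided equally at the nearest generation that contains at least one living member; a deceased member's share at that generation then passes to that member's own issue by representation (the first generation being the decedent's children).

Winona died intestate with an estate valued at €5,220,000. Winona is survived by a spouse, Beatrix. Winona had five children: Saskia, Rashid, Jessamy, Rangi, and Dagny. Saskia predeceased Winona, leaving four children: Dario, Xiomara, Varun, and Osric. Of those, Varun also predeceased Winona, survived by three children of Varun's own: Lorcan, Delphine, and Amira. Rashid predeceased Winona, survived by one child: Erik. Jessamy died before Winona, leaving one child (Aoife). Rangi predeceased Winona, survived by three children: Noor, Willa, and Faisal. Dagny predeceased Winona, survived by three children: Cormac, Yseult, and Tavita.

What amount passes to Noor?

Beatrix takes two-fifths of €5,220,000 = €2,088,000. The remaining €3,132,000 passes to the descendants.
No child survives, so the initial division is made at the grandchildren's generation.
The descendants' portion (€3,132,000) is divided into 12 shares of €261,000: Dario, Xiomara, Osric, Erik, Aoife, Noor, Willa, Faisal, Cormac, Yseult, and Tavita each take €261,000; Varun's €261,000 share passes to Varun's issue.
Varun's share (€261,000) is divided into 3 shares of €87,000: Lorcan, Delphine, and Amira each take €87,000.

Noor receives €261,000.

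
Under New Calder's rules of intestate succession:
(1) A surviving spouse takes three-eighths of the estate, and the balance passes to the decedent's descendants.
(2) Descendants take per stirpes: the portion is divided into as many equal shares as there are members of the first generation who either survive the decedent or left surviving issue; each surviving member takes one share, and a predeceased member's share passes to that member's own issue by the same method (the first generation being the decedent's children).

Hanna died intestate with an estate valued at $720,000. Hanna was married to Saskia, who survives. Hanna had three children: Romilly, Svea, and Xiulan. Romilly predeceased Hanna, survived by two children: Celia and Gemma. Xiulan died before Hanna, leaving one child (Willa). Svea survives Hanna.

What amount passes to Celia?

Saskia takes three-eighths of $720,000 = $270,000. The remaining $450,000 passes to the descendants.
The descendants' portion ($450,000) is divided into 3 shares of $150,000: Svea takes $150,000; Romilly's $150,000 share passes to Romilly's issue; Xiulan's $150,000 share passes to Xiulan's issue.
Romilly's share ($150,000) is divided into 2 shares of $75,000: Celia and Gemma each take $75,000.
Xiulan's share ($150,000) passes entirely to Willa.

Celia receives $75,000.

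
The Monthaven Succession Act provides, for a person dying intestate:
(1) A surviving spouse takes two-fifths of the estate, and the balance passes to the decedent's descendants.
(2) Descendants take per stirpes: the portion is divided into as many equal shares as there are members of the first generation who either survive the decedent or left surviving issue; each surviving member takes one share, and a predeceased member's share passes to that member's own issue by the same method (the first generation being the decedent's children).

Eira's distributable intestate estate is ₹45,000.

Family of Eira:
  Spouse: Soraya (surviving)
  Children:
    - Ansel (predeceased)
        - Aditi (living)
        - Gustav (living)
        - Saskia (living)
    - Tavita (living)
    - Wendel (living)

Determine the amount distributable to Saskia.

Soraya takes two-fifths of ₹45,000 = ₹18,000. The remaining ₹27,000 passes to the descendants.
The descendants' portion (₹27,000) is divided into 3 shares of ₹9,000: Tavita and Wendel each take ₹9,000; Ansel's ₹9,000 share passes to Ansel's issue.
Ansel's share (₹9,000) is divided into 3 shares of ₹3,000: Aditi, Gustav, and Saskia each take ₹3,000.

Saskia receives ₹3,000.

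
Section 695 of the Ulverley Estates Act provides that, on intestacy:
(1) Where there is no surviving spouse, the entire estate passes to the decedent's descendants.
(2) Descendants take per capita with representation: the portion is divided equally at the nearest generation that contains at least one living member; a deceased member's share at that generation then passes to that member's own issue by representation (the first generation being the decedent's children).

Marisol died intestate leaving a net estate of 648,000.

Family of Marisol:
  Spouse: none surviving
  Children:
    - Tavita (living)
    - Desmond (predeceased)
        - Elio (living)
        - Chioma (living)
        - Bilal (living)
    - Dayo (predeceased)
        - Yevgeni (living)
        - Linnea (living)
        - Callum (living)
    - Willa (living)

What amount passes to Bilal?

Bilal receives 54,000.

The entire 648,000 passes to the descendants.
That amount (648,000) is divided into 4 shares of 162,000: Tavita and Willa each take 162,000; Desmond's 162,000 share passes to Desmond's issue; Dayo's 162,000 share passes to Dayo's issue.
Desmond's share (162,000) is divided into 3 shares of 54,000: Elio, Chioma, and Bilal each take 54,000.
Dayo's share (162,000) is divided into 3 shares of 54,000: Yevgeni, Linnea, and Callum each take 54,000.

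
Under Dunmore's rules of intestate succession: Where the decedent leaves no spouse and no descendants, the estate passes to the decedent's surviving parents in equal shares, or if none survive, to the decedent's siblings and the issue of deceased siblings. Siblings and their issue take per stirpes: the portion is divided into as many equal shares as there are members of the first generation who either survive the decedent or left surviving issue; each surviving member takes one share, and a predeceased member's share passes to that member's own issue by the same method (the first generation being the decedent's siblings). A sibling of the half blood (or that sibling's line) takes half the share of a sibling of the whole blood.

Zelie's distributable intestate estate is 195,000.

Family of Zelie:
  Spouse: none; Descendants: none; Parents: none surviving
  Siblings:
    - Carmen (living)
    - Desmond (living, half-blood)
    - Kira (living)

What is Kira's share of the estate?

Kira receives 78,000.

The entire 195,000 passes to the siblings and their issue.
Counting each half-blood sibling's line as half a unit, there are 5/2 units in 195,000, so one unit is 78,000. Whole-blood lines (Carmen and Kira) take 78,000 each; half-blood lines (Desmond) take 39,000 each.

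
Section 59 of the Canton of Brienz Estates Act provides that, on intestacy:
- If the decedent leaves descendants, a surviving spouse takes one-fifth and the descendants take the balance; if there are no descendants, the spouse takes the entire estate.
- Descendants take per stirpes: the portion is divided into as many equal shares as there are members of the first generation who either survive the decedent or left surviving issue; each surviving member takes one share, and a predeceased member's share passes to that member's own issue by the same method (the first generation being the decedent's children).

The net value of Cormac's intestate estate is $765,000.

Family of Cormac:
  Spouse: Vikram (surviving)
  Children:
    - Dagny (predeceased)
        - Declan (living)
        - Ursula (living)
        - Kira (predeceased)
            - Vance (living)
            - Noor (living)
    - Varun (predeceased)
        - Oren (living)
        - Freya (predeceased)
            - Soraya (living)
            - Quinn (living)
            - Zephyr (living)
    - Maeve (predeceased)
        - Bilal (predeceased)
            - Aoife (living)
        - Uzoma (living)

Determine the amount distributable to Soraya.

Vikram takes one-fifth of $765,000 = $153,000. The remaining $612,000 passes to the descendants.
The descendants' portion ($612,000) is divided into 3 shares of $204,000: Dagny's $204,000 share passes to Dagny's issue; Varun's $204,000 share passes to Varun's issue; Maeve's $204,000 share passes to Maeve's issue.
Dagny's share ($204,000) is divided into 3 shares of $68,000: Declan and Ursula each take $68,000; Kira's $68,000 share passes to Kira's issue.
Kira's share ($68,000) is divided into 2 shares of $34,000: Vance and Noor each take $34,000.
Varun's share ($204,000) is divided into 2 shares of $102,000: Oren takes $102,000; Freya's $102,000 share passes to Freya's issue.
Freya's share ($102,000) is divided into 3 shares of $34,000: Soraya, Quinn, and Zephyr each take $34,000.
Maeve's share ($204,000) is divided into 2 shares of $102,000: Uzoma takes $102,000; Bilal's $102,000 share passes to Bilal's issue.
Bilal's share ($102,000) passes entirely to Aoife.

Soraya receives $34,000.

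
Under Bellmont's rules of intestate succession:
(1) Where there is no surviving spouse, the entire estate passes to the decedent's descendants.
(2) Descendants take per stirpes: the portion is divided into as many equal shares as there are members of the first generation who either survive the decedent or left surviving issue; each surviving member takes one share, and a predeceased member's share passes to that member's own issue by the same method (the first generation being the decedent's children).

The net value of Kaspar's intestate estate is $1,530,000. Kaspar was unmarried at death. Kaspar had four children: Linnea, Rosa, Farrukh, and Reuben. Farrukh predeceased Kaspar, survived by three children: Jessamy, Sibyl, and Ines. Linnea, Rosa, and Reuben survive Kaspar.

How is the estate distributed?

Linnea: $382,500; Rosa: $382,500; Jessamy: $127,500; Sibyl: $127,500; Ines: $127,500; Reuben: $382,500

The entire $1,530,000 passes to the descendants.
That amount ($1,530,000) is divided into 4 shares of $382,500: Linnea, Rosa, and Reuben each take $382,500; Farrukh's $382,500 share passes to Farrukh's issue.
Farrukh's share ($382,500) is divided into 3 shares of $127,500: Jessamy, Sibyl, and Ines each take $127,500.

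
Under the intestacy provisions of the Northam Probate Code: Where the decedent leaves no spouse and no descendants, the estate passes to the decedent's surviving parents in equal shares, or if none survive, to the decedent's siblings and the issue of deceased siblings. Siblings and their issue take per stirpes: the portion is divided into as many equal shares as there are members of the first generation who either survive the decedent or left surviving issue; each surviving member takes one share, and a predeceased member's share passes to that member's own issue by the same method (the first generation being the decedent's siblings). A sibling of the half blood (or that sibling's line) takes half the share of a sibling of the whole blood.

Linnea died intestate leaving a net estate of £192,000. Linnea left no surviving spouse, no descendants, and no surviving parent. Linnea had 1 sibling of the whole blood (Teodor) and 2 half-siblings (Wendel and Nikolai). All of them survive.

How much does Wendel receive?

Wendel receives £48,000.

The entire £192,000 passes to the siblings and their issue.
Counting each half-blood sibling's line as half a unit, there are 2 units in £192,000, so one unit is £96,000. Whole-blood lines (Teodor) take £96,000 each; half-blood lines (Wendel and Nikolai) take £48,000 each.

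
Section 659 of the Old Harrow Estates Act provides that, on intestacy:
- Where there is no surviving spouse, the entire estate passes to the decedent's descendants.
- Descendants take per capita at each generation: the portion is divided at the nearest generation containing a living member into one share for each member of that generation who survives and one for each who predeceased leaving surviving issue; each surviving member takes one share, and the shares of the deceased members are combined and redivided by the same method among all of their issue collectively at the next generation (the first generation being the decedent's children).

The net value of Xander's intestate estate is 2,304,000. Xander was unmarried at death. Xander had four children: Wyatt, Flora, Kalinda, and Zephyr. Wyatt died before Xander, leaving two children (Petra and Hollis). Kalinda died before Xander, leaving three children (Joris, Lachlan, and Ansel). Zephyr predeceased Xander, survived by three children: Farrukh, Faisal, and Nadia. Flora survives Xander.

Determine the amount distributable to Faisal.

Faisal receives 216,000.

The entire 2,304,000 passes to the descendants.
That amount (2,304,000) is divided at the children's generation into 4 shares of 576,000. Flora takes 576,000. The 3 shares of the deceased (Wyatt, Kalinda, and Zephyr) are combined into a pool of 1,728,000.
That pool (1,728,000) is divided at the grandchildren's generation equally among Petra, Hollis, Joris, Lachlan, Ansel, Farrukh, Faisal, and Nadia: 216,000 each.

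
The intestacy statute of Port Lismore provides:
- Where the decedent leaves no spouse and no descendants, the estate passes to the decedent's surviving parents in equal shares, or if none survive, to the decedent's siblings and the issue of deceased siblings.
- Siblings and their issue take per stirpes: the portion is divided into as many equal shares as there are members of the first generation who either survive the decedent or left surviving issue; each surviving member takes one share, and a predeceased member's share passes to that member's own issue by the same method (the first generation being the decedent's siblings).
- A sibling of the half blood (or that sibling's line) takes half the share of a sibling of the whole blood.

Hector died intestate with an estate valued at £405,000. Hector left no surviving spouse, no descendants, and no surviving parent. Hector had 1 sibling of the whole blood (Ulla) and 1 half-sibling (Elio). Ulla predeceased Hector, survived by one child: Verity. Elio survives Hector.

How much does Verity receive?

Verity receives £270,000.

The entire £405,000 passes to the siblings and their issue.
Counting each half-blood sibling's line as half a unit, there are 3/2 units in £405,000, so one unit is £270,000. Whole-blood lines (Ulla) take £270,000 each; half-blood lines (Elio) take £135,000 each.
Ulla's share (£270,000) passes entirely to Verity.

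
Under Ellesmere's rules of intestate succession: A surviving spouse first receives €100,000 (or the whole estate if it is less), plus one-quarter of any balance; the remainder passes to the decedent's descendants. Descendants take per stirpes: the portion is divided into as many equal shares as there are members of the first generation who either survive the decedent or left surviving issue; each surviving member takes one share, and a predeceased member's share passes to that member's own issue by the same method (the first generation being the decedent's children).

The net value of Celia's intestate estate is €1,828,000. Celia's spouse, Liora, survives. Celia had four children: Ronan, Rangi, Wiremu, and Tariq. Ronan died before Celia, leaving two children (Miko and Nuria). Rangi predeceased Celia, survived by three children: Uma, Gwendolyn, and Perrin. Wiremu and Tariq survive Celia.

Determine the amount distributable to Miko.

Liora first takes €100,000, leaving a balance of €1,728,000. Liora then takes one-quarter of the balance (€432,000), for a total of €532,000. The remaining €1,296,000 passes to the descendants.
The descendants' portion (€1,296,000) is divided into 4 shares of €324,000: Wiremu and Tariq each take €324,000; Ronan's €324,000 share passes to Ronan's issue; Rangi's €324,000 share passes to Rangi's issue.
Ronan's share (€324,000) is divided into 2 shares of €162,000: Miko and Nuria each take €162,000.
Rangi's share (€324,000) is divided into 3 shares of €108,000: Uma, Gwendolyn, and Perrin each take €108,000.

Miko receives €162,000.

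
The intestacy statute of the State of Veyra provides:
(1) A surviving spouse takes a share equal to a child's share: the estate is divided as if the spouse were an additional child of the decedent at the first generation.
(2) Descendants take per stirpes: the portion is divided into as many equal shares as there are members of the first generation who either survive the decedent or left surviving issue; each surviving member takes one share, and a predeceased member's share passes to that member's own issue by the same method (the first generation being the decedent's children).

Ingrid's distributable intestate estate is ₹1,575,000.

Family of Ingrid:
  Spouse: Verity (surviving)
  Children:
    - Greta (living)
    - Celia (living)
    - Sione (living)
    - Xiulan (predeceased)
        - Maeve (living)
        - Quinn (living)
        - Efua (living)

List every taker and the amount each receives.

Verity: ₹315,000; Greta: ₹315,000; Celia: ₹315,000; Sione: ₹315,000; Maeve: ₹105,000; Quinn: ₹105,000; Efua: ₹105,000

The spouse counts as an additional share at the children's level, so there are 5 primary shares of ₹315,000. Verity takes one such share (₹315,000).
The children's combined portion (₹1,260,000) is divided into 4 shares of ₹315,000: Greta, Celia, and Sione each take ₹315,000; Xiulan's ₹315,000 share passes to Xiulan's issue.
Xiulan's share (₹315,000) is divided into 3 shares of ₹105,000: Maeve, Quinn, and Efua each take ₹105,000.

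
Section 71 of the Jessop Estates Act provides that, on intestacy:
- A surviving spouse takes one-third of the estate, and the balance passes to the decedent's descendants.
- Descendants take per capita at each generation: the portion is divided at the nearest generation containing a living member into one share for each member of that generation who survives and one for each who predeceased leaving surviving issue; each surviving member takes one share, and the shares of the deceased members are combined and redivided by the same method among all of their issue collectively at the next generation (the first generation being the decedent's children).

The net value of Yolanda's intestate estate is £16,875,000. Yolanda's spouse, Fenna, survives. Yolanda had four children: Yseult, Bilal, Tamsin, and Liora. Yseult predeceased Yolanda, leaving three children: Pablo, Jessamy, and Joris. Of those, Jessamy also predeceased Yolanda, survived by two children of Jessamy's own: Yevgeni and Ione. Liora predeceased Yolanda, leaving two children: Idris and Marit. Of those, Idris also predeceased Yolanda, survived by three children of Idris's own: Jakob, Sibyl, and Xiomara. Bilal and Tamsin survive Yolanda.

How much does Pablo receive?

Pablo receives £1,125,000.

Fenna takes one-third of £16,875,000 = £5,625,000. The remaining £11,250,000 passes to the descendants.
The descendants' portion (£11,250,000) is divided at the children's generation into 4 shares of £2,812,500. Bilal and Tamsin each take £2,812,500. The 2 shares of the deceased (Yseult and Liora) are combined into a pool of £5,625,000.
That pool (£5,625,000) is divided at the grandchildren's generation into 5 shares of £1,125,000. Pablo, Joris, and Marit each take £1,125,000. The 2 shares of the deceased (Jessamy and Idris) are combined into a pool of £2,250,000.
That pool (£2,250,000) is divided at the great-grandchildren's generation equally among Yevgeni, Ione, Jakob, Sibyl, and Xiomara: £450,000 each.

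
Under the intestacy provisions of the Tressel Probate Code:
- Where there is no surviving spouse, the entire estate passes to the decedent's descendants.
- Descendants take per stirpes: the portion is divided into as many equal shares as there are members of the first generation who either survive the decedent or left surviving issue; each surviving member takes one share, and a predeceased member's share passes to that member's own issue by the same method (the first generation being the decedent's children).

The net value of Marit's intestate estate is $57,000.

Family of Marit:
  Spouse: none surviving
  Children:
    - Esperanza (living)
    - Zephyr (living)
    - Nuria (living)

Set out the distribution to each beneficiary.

Esperanza: $19,000; Zephyr: $19,000; Nuria: $19,000

The entire $57,000 passes to the descendants.
That amount ($57,000) is divided into 3 shares of $19,000: Esperanza, Zephyr, and Nuria each take $19,000.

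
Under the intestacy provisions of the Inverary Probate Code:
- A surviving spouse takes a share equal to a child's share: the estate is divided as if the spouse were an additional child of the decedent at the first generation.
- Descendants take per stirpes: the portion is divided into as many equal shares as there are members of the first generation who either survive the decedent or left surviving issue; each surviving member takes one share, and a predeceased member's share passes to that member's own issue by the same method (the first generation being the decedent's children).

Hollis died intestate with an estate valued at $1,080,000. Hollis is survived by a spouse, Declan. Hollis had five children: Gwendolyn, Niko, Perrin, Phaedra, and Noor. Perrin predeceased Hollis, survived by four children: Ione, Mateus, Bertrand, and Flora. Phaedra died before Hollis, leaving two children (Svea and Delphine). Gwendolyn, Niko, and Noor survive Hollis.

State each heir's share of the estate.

Declan: $180,000; Gwendolyn: $180,000; Niko: $180,000; Ione: $45,000; Mateus: $45,000; Bertrand: $45,000; Flora: $45,000; Svea: $90,000; Delphine: $90,000; Noor: $180,000

The spouse counts as an additional share at the children's level, so there are 6 primary shares of $180,000. Declan takes one such share ($180,000).
The children's combined portion ($900,000) is divided into 5 shares of $180,000: Gwendolyn, Niko, and Noor each take $180,000; Perrin's $180,000 share passes to Perrin's issue; Phaedra's $180,000 share passes to Phaedra's issue.
Perrin's share ($180,000) is divided into 4 shares of $45,000: Ione, Mateus, Bertrand, and Flora each take $45,000.
Phaedra's share ($180,000) is divided into 2 shares of $90,000: Svea and Delphine each take $90,000.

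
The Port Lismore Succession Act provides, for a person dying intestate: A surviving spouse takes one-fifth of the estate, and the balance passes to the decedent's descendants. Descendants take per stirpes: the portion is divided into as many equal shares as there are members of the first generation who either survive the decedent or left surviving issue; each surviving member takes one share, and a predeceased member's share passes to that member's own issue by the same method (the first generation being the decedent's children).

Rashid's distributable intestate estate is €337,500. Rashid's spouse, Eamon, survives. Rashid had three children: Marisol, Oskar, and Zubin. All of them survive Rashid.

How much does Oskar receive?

Eamon takes one-fifth of €337,500 = €67,500. The remaining €270,000 passes to the descendants.
The descendants' portion (€270,000) is divided into 3 shares of €90,000: Marisol, Oskar, and Zubin each take €90,000.

Oskar receives €90,000.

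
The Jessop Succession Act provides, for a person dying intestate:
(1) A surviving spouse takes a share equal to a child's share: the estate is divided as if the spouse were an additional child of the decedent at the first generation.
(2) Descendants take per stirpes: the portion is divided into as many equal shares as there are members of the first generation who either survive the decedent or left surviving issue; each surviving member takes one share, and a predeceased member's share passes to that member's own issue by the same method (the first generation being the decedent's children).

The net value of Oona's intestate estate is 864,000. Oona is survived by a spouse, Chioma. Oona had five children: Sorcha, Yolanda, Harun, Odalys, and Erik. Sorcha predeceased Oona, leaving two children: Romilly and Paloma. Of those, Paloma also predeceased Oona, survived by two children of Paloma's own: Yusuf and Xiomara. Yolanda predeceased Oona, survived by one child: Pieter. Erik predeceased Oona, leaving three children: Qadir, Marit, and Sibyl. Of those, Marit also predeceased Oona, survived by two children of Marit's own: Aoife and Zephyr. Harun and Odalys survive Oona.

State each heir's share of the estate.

Chioma: 144,000; Romilly: 72,000; Yusuf: 36,000; Xiomara: 36,000; Pieter: 144,000; Harun: 144,000; Odalys: 144,000; Qadir: 48,000; Aoife: 24,000; Zephyr: 24,000; Sibyl: 48,000

The spouse counts as an additional share at the children's level, so there are 6 primary shares of 144,000. Chioma takes one such share (144,000).
The children's combined portion (720,000) is divided into 5 shares of 144,000: Harun and Odalys each take 144,000; Sorcha's 144,000 share passes to Sorcha's issue; Yolanda's 144,000 share passes to Yolanda's issue; Erik's 144,000 share passes to Erik's issue.
Sorcha's share (144,000) is divided into 2 shares of 72,000: Romilly takes 72,000; Paloma's 72,000 share passes to Paloma's issue.
Paloma's share (72,000) is divided into 2 shares of 36,000: Yusuf and Xiomara each take 36,000.
Yolanda's share (144,000) passes entirely to Pieter.
Erik's share (144,000) is divided into 3 shares of 48,000: Qadir and Sibyl each take 48,000; Marit's 48,000 share passes to Marit's issue.
Marit's share (48,000) is divided into 2 shares of 24,000: Aoife and Zephyr each take 24,000.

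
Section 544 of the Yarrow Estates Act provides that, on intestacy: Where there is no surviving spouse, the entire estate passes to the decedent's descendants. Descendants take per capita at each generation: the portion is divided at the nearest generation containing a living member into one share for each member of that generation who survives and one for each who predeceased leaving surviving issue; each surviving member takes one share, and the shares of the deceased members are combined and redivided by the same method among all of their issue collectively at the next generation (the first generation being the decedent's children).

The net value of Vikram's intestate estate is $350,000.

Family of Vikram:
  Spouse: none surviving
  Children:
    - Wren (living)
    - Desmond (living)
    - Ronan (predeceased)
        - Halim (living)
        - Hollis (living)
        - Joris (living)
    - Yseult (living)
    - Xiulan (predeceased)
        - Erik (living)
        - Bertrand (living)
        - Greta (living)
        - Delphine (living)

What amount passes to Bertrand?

The entire $350,000 passes to the descendants.
That amount ($350,000) is divided at the children's generation into 5 shares of $70,000. Wren, Desmond, and Yseult each take $70,000. The 2 shares of the deceased (Ronan and Xiulan) are combined into a pool of $140,000.
That pool ($140,000) is divided at the grandchildren's generation equally among Halim, Hollis, Joris, Erik, Bertrand, Greta, and Delphine: $20,000 each.

Bertrand receives $20,000.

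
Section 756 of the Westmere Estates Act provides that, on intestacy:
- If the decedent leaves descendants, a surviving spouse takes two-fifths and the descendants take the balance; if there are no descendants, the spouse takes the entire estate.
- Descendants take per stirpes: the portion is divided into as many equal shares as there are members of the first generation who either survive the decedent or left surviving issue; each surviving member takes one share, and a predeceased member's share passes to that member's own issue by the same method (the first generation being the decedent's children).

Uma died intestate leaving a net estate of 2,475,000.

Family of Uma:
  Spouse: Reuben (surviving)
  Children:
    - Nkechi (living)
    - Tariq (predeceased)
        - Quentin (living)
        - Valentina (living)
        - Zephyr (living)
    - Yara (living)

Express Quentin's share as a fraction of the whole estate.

Quentin receives 1/15 of the estate.

Reuben takes two-fifths of 2,475,000 = 990,000. The remaining 1,485,000 passes to the descendants.
The descendants' portion (1,485,000) is divided into 3 shares of 495,000: Nkechi and Yara each take 495,000; Tariq's 495,000 share passes to Tariq's issue.
Tariq's share (495,000) is divided into 3 shares of 165,000: Quentin, Valentina, and Zephyr each take 165,000.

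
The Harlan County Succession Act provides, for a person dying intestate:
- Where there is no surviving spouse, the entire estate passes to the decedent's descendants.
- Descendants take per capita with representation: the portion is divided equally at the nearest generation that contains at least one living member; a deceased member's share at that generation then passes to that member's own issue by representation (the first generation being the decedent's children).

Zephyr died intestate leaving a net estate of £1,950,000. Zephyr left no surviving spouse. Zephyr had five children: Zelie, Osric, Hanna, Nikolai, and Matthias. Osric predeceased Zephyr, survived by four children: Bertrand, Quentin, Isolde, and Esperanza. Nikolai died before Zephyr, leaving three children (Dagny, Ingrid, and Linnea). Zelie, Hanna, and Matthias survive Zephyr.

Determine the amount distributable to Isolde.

Isolde receives £97,500.

The entire £1,950,000 passes to the descendants.
That amount (£1,950,000) is divided into 5 shares of £390,000: Zelie, Hanna, and Matthias each take £390,000; Osric's £390,000 share passes to Osric's issue; Nikolai's £390,000 share passes to Nikolai's issue.
Osric's share (£390,000) is divided into 4 shares of £97,500: Bertrand, Quentin, Isolde, and Esperanza each take £97,500.
Nikolai's share (£390,000) is divided into 3 shares of £130,000: Dagny, Ingrid, and Linnea each take £130,000.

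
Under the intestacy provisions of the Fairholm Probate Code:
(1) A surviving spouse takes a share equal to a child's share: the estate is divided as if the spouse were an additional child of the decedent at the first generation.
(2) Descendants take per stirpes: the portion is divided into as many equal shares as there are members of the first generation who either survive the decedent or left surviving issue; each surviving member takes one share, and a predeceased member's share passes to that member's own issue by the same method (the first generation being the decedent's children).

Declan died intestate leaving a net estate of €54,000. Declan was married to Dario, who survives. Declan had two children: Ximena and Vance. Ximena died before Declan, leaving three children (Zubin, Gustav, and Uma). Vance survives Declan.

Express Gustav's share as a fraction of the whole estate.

Gustav receives 1/9 of the estate.

The spouse counts as an additional share at the children's level, so there are 3 primary shares of €18,000. Dario takes one such share (€18,000).
The children's combined portion (€36,000) is divided into 2 shares of €18,000: Vance takes €18,000; Ximena's €18,000 share passes to Ximena's issue.
Ximena's share (€18,000) is divided into 3 shares of €6,000: Zubin, Gustav, and Uma each take €6,000.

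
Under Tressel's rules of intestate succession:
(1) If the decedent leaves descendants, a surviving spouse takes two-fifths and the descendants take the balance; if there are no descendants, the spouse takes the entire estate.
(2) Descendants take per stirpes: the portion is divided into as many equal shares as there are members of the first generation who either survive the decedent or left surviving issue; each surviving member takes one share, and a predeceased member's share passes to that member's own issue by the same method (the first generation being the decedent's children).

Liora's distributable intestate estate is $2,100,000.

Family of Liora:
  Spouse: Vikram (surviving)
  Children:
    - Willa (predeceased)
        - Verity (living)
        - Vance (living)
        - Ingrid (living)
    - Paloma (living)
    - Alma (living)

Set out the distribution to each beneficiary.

Vikram: $840,000; Verity: $140,000; Vance: $140,000; Ingrid: $140,000; Paloma: $420,000; Alma: $420,000

Vikram takes two-fifths of $2,100,000 = $840,000. The remaining $1,260,000 passes to the descendants.
The descendants' portion ($1,260,000) is divided into 3 shares of $420,000: Paloma and Alma each take $420,000; Willa's $420,000 share passes to Willa's issue.
Willa's share ($420,000) is divided into 3 shares of $140,000: Verity, Vance, and Ingrid each take $140,000.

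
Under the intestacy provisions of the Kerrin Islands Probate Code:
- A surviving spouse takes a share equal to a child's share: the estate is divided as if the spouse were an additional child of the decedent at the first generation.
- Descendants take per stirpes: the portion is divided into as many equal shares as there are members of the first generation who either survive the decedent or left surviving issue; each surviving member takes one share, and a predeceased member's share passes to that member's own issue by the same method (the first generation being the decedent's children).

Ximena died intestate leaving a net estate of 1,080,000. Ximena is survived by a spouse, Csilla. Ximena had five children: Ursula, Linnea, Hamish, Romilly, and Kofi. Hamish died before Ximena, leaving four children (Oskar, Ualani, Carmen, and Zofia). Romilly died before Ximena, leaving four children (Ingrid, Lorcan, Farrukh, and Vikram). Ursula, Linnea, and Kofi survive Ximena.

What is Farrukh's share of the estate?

Farrukh receives 45,000.

The spouse counts as an additional share at the children's level, so there are 6 primary shares of 180,000. Csilla takes one such share (180,000).
The children's combined portion (900,000) is divided into 5 shares of 180,000: Ursula, Linnea, and Kofi each take 180,000; Hamish's 180,000 share passes to Hamish's issue; Romilly's 180,000 share passes to Romilly's issue.
Hamish's share (180,000) is divided into 4 shares of 45,000: Oskar, Ualani, Carmen, and Zofia each take 45,000.
Romilly's share (180,000) is divided into 4 shares of 45,000: Ingrid, Lorcan, Farrukh, and Vikram each take 45,000.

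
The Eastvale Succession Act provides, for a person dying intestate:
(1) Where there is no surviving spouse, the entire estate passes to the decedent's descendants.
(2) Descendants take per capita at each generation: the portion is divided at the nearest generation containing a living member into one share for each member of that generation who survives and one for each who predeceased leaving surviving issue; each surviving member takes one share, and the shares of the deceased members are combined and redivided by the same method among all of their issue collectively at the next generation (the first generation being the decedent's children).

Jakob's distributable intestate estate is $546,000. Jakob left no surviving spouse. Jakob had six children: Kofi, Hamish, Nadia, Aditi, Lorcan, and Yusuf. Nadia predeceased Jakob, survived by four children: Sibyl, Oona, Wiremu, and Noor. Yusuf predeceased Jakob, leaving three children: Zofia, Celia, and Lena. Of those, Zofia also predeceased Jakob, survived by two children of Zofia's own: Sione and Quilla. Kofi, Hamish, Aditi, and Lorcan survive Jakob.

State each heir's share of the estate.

The entire $546,000 passes to the descendants.
That amount ($546,000) is divided at the children's generation into 6 shares of $91,000. Kofi, Hamish, Aditi, and Lorcan each take $91,000. The 2 shares of the deceased (Nadia and Yusuf) are combined into a pool of $182,000.
That pool ($182,000) is divided at the grandchildren's generation into 7 shares of $26,000. Sibyl, Oona, Wiremu, Noor, Celia, and Lena each take $26,000. The remaining share for the deceased Zofia ($26,000) is carried to the next generation.
That pool ($26,000) is divided at the great-grandchildren's generation equally among Sione and Quilla: $13,000 each.

Kofi: $91,000; Hamish: $91,000; Sibyl: $26,000; Oona: $26,000; Wiremu: $26,000; Noor: $26,000; Aditi: $91,000; Lorcan: $91,000; Sione: $13,000; Quilla: $13,000; Celia: $26,000; Lena: $26,000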